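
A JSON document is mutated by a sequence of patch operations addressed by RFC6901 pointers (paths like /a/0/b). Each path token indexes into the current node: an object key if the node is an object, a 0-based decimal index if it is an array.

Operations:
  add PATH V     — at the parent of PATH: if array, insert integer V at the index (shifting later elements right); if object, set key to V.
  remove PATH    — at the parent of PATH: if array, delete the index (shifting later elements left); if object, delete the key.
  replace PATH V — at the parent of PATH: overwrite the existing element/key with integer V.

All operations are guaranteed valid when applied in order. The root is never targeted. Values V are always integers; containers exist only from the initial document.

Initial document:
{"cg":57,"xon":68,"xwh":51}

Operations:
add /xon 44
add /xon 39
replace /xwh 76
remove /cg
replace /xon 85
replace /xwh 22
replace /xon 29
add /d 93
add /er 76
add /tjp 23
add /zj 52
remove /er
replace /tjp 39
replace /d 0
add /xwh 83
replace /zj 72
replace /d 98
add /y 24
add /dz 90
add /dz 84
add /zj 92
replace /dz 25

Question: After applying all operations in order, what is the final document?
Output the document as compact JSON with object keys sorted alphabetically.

After op 1 (add /xon 44): {"cg":57,"xon":44,"xwh":51}
After op 2 (add /xon 39): {"cg":57,"xon":39,"xwh":51}
After op 3 (replace /xwh 76): {"cg":57,"xon":39,"xwh":76}
After op 4 (remove /cg): {"xon":39,"xwh":76}
After op 5 (replace /xon 85): {"xon":85,"xwh":76}
After op 6 (replace /xwh 22): {"xon":85,"xwh":22}
After op 7 (replace /xon 29): {"xon":29,"xwh":22}
After op 8 (add /d 93): {"d":93,"xon":29,"xwh":22}
After op 9 (add /er 76): {"d":93,"er":76,"xon":29,"xwh":22}
After op 10 (add /tjp 23): {"d":93,"er":76,"tjp":23,"xon":29,"xwh":22}
After op 11 (add /zj 52): {"d":93,"er":76,"tjp":23,"xon":29,"xwh":22,"zj":52}
After op 12 (remove /er): {"d":93,"tjp":23,"xon":29,"xwh":22,"zj":52}
After op 13 (replace /tjp 39): {"d":93,"tjp":39,"xon":29,"xwh":22,"zj":52}
After op 14 (replace /d 0): {"d":0,"tjp":39,"xon":29,"xwh":22,"zj":52}
After op 15 (add /xwh 83): {"d":0,"tjp":39,"xon":29,"xwh":83,"zj":52}
After op 16 (replace /zj 72): {"d":0,"tjp":39,"xon":29,"xwh":83,"zj":72}
After op 17 (replace /d 98): {"d":98,"tjp":39,"xon":29,"xwh":83,"zj":72}
After op 18 (add /y 24): {"d":98,"tjp":39,"xon":29,"xwh":83,"y":24,"zj":72}
After op 19 (add /dz 90): {"d":98,"dz":90,"tjp":39,"xon":29,"xwh":83,"y":24,"zj":72}
After op 20 (add /dz 84): {"d":98,"dz":84,"tjp":39,"xon":29,"xwh":83,"y":24,"zj":72}
After op 21 (add /zj 92): {"d":98,"dz":84,"tjp":39,"xon":29,"xwh":83,"y":24,"zj":92}
After op 22 (replace /dz 25): {"d":98,"dz":25,"tjp":39,"xon":29,"xwh":83,"y":24,"zj":92}

Answer: {"d":98,"dz":25,"tjp":39,"xon":29,"xwh":83,"y":24,"zj":92}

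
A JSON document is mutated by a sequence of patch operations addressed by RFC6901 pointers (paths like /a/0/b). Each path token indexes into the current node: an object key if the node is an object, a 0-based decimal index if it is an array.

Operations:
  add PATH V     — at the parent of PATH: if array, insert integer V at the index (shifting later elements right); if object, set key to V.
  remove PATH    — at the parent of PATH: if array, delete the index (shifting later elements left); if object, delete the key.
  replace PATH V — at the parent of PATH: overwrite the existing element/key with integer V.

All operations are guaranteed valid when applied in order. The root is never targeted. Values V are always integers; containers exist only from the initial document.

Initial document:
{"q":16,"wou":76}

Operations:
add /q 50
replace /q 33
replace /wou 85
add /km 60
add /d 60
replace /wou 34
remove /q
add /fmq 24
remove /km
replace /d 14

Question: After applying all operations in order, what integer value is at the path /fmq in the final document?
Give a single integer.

Answer: 24

Derivation:
After op 1 (add /q 50): {"q":50,"wou":76}
After op 2 (replace /q 33): {"q":33,"wou":76}
After op 3 (replace /wou 85): {"q":33,"wou":85}
After op 4 (add /km 60): {"km":60,"q":33,"wou":85}
After op 5 (add /d 60): {"d":60,"km":60,"q":33,"wou":85}
After op 6 (replace /wou 34): {"d":60,"km":60,"q":33,"wou":34}
After op 7 (remove /q): {"d":60,"km":60,"wou":34}
After op 8 (add /fmq 24): {"d":60,"fmq":24,"km":60,"wou":34}
After op 9 (remove /km): {"d":60,"fmq":24,"wou":34}
After op 10 (replace /d 14): {"d":14,"fmq":24,"wou":34}
Value at /fmq: 24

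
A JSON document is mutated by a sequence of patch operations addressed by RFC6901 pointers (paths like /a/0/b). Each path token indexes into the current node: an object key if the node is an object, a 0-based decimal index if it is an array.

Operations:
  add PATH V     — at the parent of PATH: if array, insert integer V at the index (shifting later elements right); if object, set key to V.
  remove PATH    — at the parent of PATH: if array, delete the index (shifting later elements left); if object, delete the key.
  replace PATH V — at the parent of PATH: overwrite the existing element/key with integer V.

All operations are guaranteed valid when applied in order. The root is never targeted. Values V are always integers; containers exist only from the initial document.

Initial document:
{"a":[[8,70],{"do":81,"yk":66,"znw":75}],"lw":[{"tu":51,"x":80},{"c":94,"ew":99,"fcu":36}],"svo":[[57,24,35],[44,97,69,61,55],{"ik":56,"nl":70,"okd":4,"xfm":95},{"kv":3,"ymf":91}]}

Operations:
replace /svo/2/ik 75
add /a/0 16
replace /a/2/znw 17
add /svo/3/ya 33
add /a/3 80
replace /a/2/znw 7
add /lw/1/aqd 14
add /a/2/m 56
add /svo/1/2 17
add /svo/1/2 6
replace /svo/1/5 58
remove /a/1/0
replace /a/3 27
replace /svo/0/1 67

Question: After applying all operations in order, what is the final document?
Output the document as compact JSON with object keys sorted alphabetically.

Answer: {"a":[16,[70],{"do":81,"m":56,"yk":66,"znw":7},27],"lw":[{"tu":51,"x":80},{"aqd":14,"c":94,"ew":99,"fcu":36}],"svo":[[57,67,35],[44,97,6,17,69,58,55],{"ik":75,"nl":70,"okd":4,"xfm":95},{"kv":3,"ya":33,"ymf":91}]}

Derivation:
After op 1 (replace /svo/2/ik 75): {"a":[[8,70],{"do":81,"yk":66,"znw":75}],"lw":[{"tu":51,"x":80},{"c":94,"ew":99,"fcu":36}],"svo":[[57,24,35],[44,97,69,61,55],{"ik":75,"nl":70,"okd":4,"xfm":95},{"kv":3,"ymf":91}]}
After op 2 (add /a/0 16): {"a":[16,[8,70],{"do":81,"yk":66,"znw":75}],"lw":[{"tu":51,"x":80},{"c":94,"ew":99,"fcu":36}],"svo":[[57,24,35],[44,97,69,61,55],{"ik":75,"nl":70,"okd":4,"xfm":95},{"kv":3,"ymf":91}]}
After op 3 (replace /a/2/znw 17): {"a":[16,[8,70],{"do":81,"yk":66,"znw":17}],"lw":[{"tu":51,"x":80},{"c":94,"ew":99,"fcu":36}],"svo":[[57,24,35],[44,97,69,61,55],{"ik":75,"nl":70,"okd":4,"xfm":95},{"kv":3,"ymf":91}]}
After op 4 (add /svo/3/ya 33): {"a":[16,[8,70],{"do":81,"yk":66,"znw":17}],"lw":[{"tu":51,"x":80},{"c":94,"ew":99,"fcu":36}],"svo":[[57,24,35],[44,97,69,61,55],{"ik":75,"nl":70,"okd":4,"xfm":95},{"kv":3,"ya":33,"ymf":91}]}
After op 5 (add /a/3 80): {"a":[16,[8,70],{"do":81,"yk":66,"znw":17},80],"lw":[{"tu":51,"x":80},{"c":94,"ew":99,"fcu":36}],"svo":[[57,24,35],[44,97,69,61,55],{"ik":75,"nl":70,"okd":4,"xfm":95},{"kv":3,"ya":33,"ymf":91}]}
After op 6 (replace /a/2/znw 7): {"a":[16,[8,70],{"do":81,"yk":66,"znw":7},80],"lw":[{"tu":51,"x":80},{"c":94,"ew":99,"fcu":36}],"svo":[[57,24,35],[44,97,69,61,55],{"ik":75,"nl":70,"okd":4,"xfm":95},{"kv":3,"ya":33,"ymf":91}]}
After op 7 (add /lw/1/aqd 14): {"a":[16,[8,70],{"do":81,"yk":66,"znw":7},80],"lw":[{"tu":51,"x":80},{"aqd":14,"c":94,"ew":99,"fcu":36}],"svo":[[57,24,35],[44,97,69,61,55],{"ik":75,"nl":70,"okd":4,"xfm":95},{"kv":3,"ya":33,"ymf":91}]}
After op 8 (add /a/2/m 56): {"a":[16,[8,70],{"do":81,"m":56,"yk":66,"znw":7},80],"lw":[{"tu":51,"x":80},{"aqd":14,"c":94,"ew":99,"fcu":36}],"svo":[[57,24,35],[44,97,69,61,55],{"ik":75,"nl":70,"okd":4,"xfm":95},{"kv":3,"ya":33,"ymf":91}]}
After op 9 (add /svo/1/2 17): {"a":[16,[8,70],{"do":81,"m":56,"yk":66,"znw":7},80],"lw":[{"tu":51,"x":80},{"aqd":14,"c":94,"ew":99,"fcu":36}],"svo":[[57,24,35],[44,97,17,69,61,55],{"ik":75,"nl":70,"okd":4,"xfm":95},{"kv":3,"ya":33,"ymf":91}]}
After op 10 (add /svo/1/2 6): {"a":[16,[8,70],{"do":81,"m":56,"yk":66,"znw":7},80],"lw":[{"tu":51,"x":80},{"aqd":14,"c":94,"ew":99,"fcu":36}],"svo":[[57,24,35],[44,97,6,17,69,61,55],{"ik":75,"nl":70,"okd":4,"xfm":95},{"kv":3,"ya":33,"ymf":91}]}
After op 11 (replace /svo/1/5 58): {"a":[16,[8,70],{"do":81,"m":56,"yk":66,"znw":7},80],"lw":[{"tu":51,"x":80},{"aqd":14,"c":94,"ew":99,"fcu":36}],"svo":[[57,24,35],[44,97,6,17,69,58,55],{"ik":75,"nl":70,"okd":4,"xfm":95},{"kv":3,"ya":33,"ymf":91}]}
After op 12 (remove /a/1/0): {"a":[16,[70],{"do":81,"m":56,"yk":66,"znw":7},80],"lw":[{"tu":51,"x":80},{"aqd":14,"c":94,"ew":99,"fcu":36}],"svo":[[57,24,35],[44,97,6,17,69,58,55],{"ik":75,"nl":70,"okd":4,"xfm":95},{"kv":3,"ya":33,"ymf":91}]}
After op 13 (replace /a/3 27): {"a":[16,[70],{"do":81,"m":56,"yk":66,"znw":7},27],"lw":[{"tu":51,"x":80},{"aqd":14,"c":94,"ew":99,"fcu":36}],"svo":[[57,24,35],[44,97,6,17,69,58,55],{"ik":75,"nl":70,"okd":4,"xfm":95},{"kv":3,"ya":33,"ymf":91}]}
After op 14 (replace /svo/0/1 67): {"a":[16,[70],{"do":81,"m":56,"yk":66,"znw":7},27],"lw":[{"tu":51,"x":80},{"aqd":14,"c":94,"ew":99,"fcu":36}],"svo":[[57,67,35],[44,97,6,17,69,58,55],{"ik":75,"nl":70,"okd":4,"xfm":95},{"kv":3,"ya":33,"ymf":91}]}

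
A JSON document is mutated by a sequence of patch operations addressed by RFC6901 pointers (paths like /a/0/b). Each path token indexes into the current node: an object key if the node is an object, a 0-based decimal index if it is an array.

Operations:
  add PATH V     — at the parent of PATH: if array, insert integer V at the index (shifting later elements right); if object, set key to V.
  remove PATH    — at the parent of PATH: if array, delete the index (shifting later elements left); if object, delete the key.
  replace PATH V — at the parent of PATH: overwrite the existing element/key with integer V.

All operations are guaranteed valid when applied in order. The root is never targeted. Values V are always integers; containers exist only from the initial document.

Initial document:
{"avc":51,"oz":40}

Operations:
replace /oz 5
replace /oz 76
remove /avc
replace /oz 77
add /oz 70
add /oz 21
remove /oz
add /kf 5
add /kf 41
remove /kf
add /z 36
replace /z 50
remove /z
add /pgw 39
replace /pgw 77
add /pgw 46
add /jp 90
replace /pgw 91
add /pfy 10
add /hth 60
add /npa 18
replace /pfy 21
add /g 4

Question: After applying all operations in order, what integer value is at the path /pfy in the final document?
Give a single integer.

After op 1 (replace /oz 5): {"avc":51,"oz":5}
After op 2 (replace /oz 76): {"avc":51,"oz":76}
After op 3 (remove /avc): {"oz":76}
After op 4 (replace /oz 77): {"oz":77}
After op 5 (add /oz 70): {"oz":70}
After op 6 (add /oz 21): {"oz":21}
After op 7 (remove /oz): {}
After op 8 (add /kf 5): {"kf":5}
After op 9 (add /kf 41): {"kf":41}
After op 10 (remove /kf): {}
After op 11 (add /z 36): {"z":36}
After op 12 (replace /z 50): {"z":50}
After op 13 (remove /z): {}
After op 14 (add /pgw 39): {"pgw":39}
After op 15 (replace /pgw 77): {"pgw":77}
After op 16 (add /pgw 46): {"pgw":46}
After op 17 (add /jp 90): {"jp":90,"pgw":46}
After op 18 (replace /pgw 91): {"jp":90,"pgw":91}
After op 19 (add /pfy 10): {"jp":90,"pfy":10,"pgw":91}
After op 20 (add /hth 60): {"hth":60,"jp":90,"pfy":10,"pgw":91}
After op 21 (add /npa 18): {"hth":60,"jp":90,"npa":18,"pfy":10,"pgw":91}
After op 22 (replace /pfy 21): {"hth":60,"jp":90,"npa":18,"pfy":21,"pgw":91}
After op 23 (add /g 4): {"g":4,"hth":60,"jp":90,"npa":18,"pfy":21,"pgw":91}
Value at /pfy: 21

Answer: 21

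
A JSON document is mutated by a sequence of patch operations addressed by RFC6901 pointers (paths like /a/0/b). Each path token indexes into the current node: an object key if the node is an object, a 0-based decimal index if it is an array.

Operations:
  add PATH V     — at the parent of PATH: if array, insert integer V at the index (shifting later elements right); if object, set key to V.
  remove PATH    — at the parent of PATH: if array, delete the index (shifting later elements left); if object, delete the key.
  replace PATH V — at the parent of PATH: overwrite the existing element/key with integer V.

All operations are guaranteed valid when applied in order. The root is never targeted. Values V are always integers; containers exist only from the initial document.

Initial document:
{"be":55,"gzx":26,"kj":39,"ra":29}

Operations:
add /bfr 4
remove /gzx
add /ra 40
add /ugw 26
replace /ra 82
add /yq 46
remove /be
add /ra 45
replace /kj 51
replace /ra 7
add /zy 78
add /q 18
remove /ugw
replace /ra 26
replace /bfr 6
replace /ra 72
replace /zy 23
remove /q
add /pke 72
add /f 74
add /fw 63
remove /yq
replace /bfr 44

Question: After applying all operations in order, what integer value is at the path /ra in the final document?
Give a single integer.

After op 1 (add /bfr 4): {"be":55,"bfr":4,"gzx":26,"kj":39,"ra":29}
After op 2 (remove /gzx): {"be":55,"bfr":4,"kj":39,"ra":29}
After op 3 (add /ra 40): {"be":55,"bfr":4,"kj":39,"ra":40}
After op 4 (add /ugw 26): {"be":55,"bfr":4,"kj":39,"ra":40,"ugw":26}
After op 5 (replace /ra 82): {"be":55,"bfr":4,"kj":39,"ra":82,"ugw":26}
After op 6 (add /yq 46): {"be":55,"bfr":4,"kj":39,"ra":82,"ugw":26,"yq":46}
After op 7 (remove /be): {"bfr":4,"kj":39,"ra":82,"ugw":26,"yq":46}
After op 8 (add /ra 45): {"bfr":4,"kj":39,"ra":45,"ugw":26,"yq":46}
After op 9 (replace /kj 51): {"bfr":4,"kj":51,"ra":45,"ugw":26,"yq":46}
After op 10 (replace /ra 7): {"bfr":4,"kj":51,"ra":7,"ugw":26,"yq":46}
After op 11 (add /zy 78): {"bfr":4,"kj":51,"ra":7,"ugw":26,"yq":46,"zy":78}
After op 12 (add /q 18): {"bfr":4,"kj":51,"q":18,"ra":7,"ugw":26,"yq":46,"zy":78}
After op 13 (remove /ugw): {"bfr":4,"kj":51,"q":18,"ra":7,"yq":46,"zy":78}
After op 14 (replace /ra 26): {"bfr":4,"kj":51,"q":18,"ra":26,"yq":46,"zy":78}
After op 15 (replace /bfr 6): {"bfr":6,"kj":51,"q":18,"ra":26,"yq":46,"zy":78}
After op 16 (replace /ra 72): {"bfr":6,"kj":51,"q":18,"ra":72,"yq":46,"zy":78}
After op 17 (replace /zy 23): {"bfr":6,"kj":51,"q":18,"ra":72,"yq":46,"zy":23}
After op 18 (remove /q): {"bfr":6,"kj":51,"ra":72,"yq":46,"zy":23}
After op 19 (add /pke 72): {"bfr":6,"kj":51,"pke":72,"ra":72,"yq":46,"zy":23}
After op 20 (add /f 74): {"bfr":6,"f":74,"kj":51,"pke":72,"ra":72,"yq":46,"zy":23}
After op 21 (add /fw 63): {"bfr":6,"f":74,"fw":63,"kj":51,"pke":72,"ra":72,"yq":46,"zy":23}
After op 22 (remove /yq): {"bfr":6,"f":74,"fw":63,"kj":51,"pke":72,"ra":72,"zy":23}
After op 23 (replace /bfr 44): {"bfr":44,"f":74,"fw":63,"kj":51,"pke":72,"ra":72,"zy":23}
Value at /ra: 72

Answer: 72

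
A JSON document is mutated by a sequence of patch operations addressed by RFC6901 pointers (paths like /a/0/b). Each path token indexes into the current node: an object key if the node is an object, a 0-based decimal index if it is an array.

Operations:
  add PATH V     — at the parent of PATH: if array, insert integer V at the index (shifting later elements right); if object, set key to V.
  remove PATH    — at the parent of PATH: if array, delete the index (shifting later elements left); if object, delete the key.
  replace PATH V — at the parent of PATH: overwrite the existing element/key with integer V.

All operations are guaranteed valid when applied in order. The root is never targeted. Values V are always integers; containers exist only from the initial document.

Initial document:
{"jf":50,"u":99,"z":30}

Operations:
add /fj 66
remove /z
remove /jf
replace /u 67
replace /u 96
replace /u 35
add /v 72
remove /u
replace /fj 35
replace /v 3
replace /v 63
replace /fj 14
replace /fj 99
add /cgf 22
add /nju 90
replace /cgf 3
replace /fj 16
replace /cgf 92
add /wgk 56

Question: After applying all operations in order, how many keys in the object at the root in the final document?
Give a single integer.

After op 1 (add /fj 66): {"fj":66,"jf":50,"u":99,"z":30}
After op 2 (remove /z): {"fj":66,"jf":50,"u":99}
After op 3 (remove /jf): {"fj":66,"u":99}
After op 4 (replace /u 67): {"fj":66,"u":67}
After op 5 (replace /u 96): {"fj":66,"u":96}
After op 6 (replace /u 35): {"fj":66,"u":35}
After op 7 (add /v 72): {"fj":66,"u":35,"v":72}
After op 8 (remove /u): {"fj":66,"v":72}
After op 9 (replace /fj 35): {"fj":35,"v":72}
After op 10 (replace /v 3): {"fj":35,"v":3}
After op 11 (replace /v 63): {"fj":35,"v":63}
After op 12 (replace /fj 14): {"fj":14,"v":63}
After op 13 (replace /fj 99): {"fj":99,"v":63}
After op 14 (add /cgf 22): {"cgf":22,"fj":99,"v":63}
After op 15 (add /nju 90): {"cgf":22,"fj":99,"nju":90,"v":63}
After op 16 (replace /cgf 3): {"cgf":3,"fj":99,"nju":90,"v":63}
After op 17 (replace /fj 16): {"cgf":3,"fj":16,"nju":90,"v":63}
After op 18 (replace /cgf 92): {"cgf":92,"fj":16,"nju":90,"v":63}
After op 19 (add /wgk 56): {"cgf":92,"fj":16,"nju":90,"v":63,"wgk":56}
Size at the root: 5

Answer: 5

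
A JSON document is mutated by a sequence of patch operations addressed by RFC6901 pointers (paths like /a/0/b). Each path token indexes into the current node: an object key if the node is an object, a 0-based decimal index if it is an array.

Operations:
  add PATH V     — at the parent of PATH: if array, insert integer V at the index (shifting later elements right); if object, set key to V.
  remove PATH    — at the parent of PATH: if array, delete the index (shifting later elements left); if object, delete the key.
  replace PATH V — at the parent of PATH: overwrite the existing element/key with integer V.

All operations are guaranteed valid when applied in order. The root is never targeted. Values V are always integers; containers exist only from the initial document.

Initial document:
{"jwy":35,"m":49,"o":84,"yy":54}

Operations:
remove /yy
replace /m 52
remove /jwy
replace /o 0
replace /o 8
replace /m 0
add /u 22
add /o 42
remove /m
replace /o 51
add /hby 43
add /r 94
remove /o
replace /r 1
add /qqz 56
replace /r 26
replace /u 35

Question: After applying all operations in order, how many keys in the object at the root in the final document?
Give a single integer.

Answer: 4

Derivation:
After op 1 (remove /yy): {"jwy":35,"m":49,"o":84}
After op 2 (replace /m 52): {"jwy":35,"m":52,"o":84}
After op 3 (remove /jwy): {"m":52,"o":84}
After op 4 (replace /o 0): {"m":52,"o":0}
After op 5 (replace /o 8): {"m":52,"o":8}
After op 6 (replace /m 0): {"m":0,"o":8}
After op 7 (add /u 22): {"m":0,"o":8,"u":22}
After op 8 (add /o 42): {"m":0,"o":42,"u":22}
After op 9 (remove /m): {"o":42,"u":22}
After op 10 (replace /o 51): {"o":51,"u":22}
After op 11 (add /hby 43): {"hby":43,"o":51,"u":22}
After op 12 (add /r 94): {"hby":43,"o":51,"r":94,"u":22}
After op 13 (remove /o): {"hby":43,"r":94,"u":22}
After op 14 (replace /r 1): {"hby":43,"r":1,"u":22}
After op 15 (add /qqz 56): {"hby":43,"qqz":56,"r":1,"u":22}
After op 16 (replace /r 26): {"hby":43,"qqz":56,"r":26,"u":22}
After op 17 (replace /u 35): {"hby":43,"qqz":56,"r":26,"u":35}
Size at the root: 4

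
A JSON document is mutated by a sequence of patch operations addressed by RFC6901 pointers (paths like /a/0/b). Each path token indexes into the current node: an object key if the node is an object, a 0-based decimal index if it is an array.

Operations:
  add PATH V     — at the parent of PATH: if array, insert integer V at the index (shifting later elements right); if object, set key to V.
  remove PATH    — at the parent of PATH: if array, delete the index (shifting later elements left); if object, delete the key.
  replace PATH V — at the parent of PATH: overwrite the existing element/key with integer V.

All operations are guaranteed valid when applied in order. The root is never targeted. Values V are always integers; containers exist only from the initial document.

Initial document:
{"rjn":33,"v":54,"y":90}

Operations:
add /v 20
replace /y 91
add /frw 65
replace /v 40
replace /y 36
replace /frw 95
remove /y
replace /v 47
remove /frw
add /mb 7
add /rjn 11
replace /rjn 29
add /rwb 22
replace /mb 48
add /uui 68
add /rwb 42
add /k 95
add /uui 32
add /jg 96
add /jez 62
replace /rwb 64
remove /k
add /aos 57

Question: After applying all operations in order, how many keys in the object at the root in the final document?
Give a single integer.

After op 1 (add /v 20): {"rjn":33,"v":20,"y":90}
After op 2 (replace /y 91): {"rjn":33,"v":20,"y":91}
After op 3 (add /frw 65): {"frw":65,"rjn":33,"v":20,"y":91}
After op 4 (replace /v 40): {"frw":65,"rjn":33,"v":40,"y":91}
After op 5 (replace /y 36): {"frw":65,"rjn":33,"v":40,"y":36}
After op 6 (replace /frw 95): {"frw":95,"rjn":33,"v":40,"y":36}
After op 7 (remove /y): {"frw":95,"rjn":33,"v":40}
After op 8 (replace /v 47): {"frw":95,"rjn":33,"v":47}
After op 9 (remove /frw): {"rjn":33,"v":47}
After op 10 (add /mb 7): {"mb":7,"rjn":33,"v":47}
After op 11 (add /rjn 11): {"mb":7,"rjn":11,"v":47}
After op 12 (replace /rjn 29): {"mb":7,"rjn":29,"v":47}
After op 13 (add /rwb 22): {"mb":7,"rjn":29,"rwb":22,"v":47}
After op 14 (replace /mb 48): {"mb":48,"rjn":29,"rwb":22,"v":47}
After op 15 (add /uui 68): {"mb":48,"rjn":29,"rwb":22,"uui":68,"v":47}
After op 16 (add /rwb 42): {"mb":48,"rjn":29,"rwb":42,"uui":68,"v":47}
After op 17 (add /k 95): {"k":95,"mb":48,"rjn":29,"rwb":42,"uui":68,"v":47}
After op 18 (add /uui 32): {"k":95,"mb":48,"rjn":29,"rwb":42,"uui":32,"v":47}
After op 19 (add /jg 96): {"jg":96,"k":95,"mb":48,"rjn":29,"rwb":42,"uui":32,"v":47}
After op 20 (add /jez 62): {"jez":62,"jg":96,"k":95,"mb":48,"rjn":29,"rwb":42,"uui":32,"v":47}
After op 21 (replace /rwb 64): {"jez":62,"jg":96,"k":95,"mb":48,"rjn":29,"rwb":64,"uui":32,"v":47}
After op 22 (remove /k): {"jez":62,"jg":96,"mb":48,"rjn":29,"rwb":64,"uui":32,"v":47}
After op 23 (add /aos 57): {"aos":57,"jez":62,"jg":96,"mb":48,"rjn":29,"rwb":64,"uui":32,"v":47}
Size at the root: 8

Answer: 8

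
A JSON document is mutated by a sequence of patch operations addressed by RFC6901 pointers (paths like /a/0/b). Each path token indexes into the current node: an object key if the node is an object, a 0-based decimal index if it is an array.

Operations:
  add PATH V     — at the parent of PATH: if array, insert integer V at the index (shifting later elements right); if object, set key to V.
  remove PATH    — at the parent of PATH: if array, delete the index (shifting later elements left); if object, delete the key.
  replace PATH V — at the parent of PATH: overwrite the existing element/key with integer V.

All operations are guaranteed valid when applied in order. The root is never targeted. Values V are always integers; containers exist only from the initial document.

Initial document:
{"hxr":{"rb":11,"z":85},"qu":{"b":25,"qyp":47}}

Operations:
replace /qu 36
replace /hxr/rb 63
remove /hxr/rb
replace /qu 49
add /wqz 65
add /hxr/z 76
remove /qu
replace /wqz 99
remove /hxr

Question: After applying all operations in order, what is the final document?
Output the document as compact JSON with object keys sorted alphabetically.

Answer: {"wqz":99}

Derivation:
After op 1 (replace /qu 36): {"hxr":{"rb":11,"z":85},"qu":36}
After op 2 (replace /hxr/rb 63): {"hxr":{"rb":63,"z":85},"qu":36}
After op 3 (remove /hxr/rb): {"hxr":{"z":85},"qu":36}
After op 4 (replace /qu 49): {"hxr":{"z":85},"qu":49}
After op 5 (add /wqz 65): {"hxr":{"z":85},"qu":49,"wqz":65}
After op 6 (add /hxr/z 76): {"hxr":{"z":76},"qu":49,"wqz":65}
After op 7 (remove /qu): {"hxr":{"z":76},"wqz":65}
After op 8 (replace /wqz 99): {"hxr":{"z":76},"wqz":99}
After op 9 (remove /hxr): {"wqz":99}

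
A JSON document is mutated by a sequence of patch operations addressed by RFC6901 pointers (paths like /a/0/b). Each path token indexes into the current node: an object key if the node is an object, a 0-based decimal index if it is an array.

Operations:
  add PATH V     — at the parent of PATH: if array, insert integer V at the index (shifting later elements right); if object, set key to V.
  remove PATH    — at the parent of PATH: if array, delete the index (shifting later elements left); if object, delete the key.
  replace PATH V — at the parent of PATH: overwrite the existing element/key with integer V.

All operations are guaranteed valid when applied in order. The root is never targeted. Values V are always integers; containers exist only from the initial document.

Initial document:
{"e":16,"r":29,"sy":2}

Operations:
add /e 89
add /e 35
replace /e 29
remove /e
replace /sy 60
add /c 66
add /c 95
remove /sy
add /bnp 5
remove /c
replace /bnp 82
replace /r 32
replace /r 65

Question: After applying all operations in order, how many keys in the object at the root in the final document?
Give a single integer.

Answer: 2

Derivation:
After op 1 (add /e 89): {"e":89,"r":29,"sy":2}
After op 2 (add /e 35): {"e":35,"r":29,"sy":2}
After op 3 (replace /e 29): {"e":29,"r":29,"sy":2}
After op 4 (remove /e): {"r":29,"sy":2}
After op 5 (replace /sy 60): {"r":29,"sy":60}
After op 6 (add /c 66): {"c":66,"r":29,"sy":60}
After op 7 (add /c 95): {"c":95,"r":29,"sy":60}
After op 8 (remove /sy): {"c":95,"r":29}
After op 9 (add /bnp 5): {"bnp":5,"c":95,"r":29}
After op 10 (remove /c): {"bnp":5,"r":29}
After op 11 (replace /bnp 82): {"bnp":82,"r":29}
After op 12 (replace /r 32): {"bnp":82,"r":32}
After op 13 (replace /r 65): {"bnp":82,"r":65}
Size at the root: 2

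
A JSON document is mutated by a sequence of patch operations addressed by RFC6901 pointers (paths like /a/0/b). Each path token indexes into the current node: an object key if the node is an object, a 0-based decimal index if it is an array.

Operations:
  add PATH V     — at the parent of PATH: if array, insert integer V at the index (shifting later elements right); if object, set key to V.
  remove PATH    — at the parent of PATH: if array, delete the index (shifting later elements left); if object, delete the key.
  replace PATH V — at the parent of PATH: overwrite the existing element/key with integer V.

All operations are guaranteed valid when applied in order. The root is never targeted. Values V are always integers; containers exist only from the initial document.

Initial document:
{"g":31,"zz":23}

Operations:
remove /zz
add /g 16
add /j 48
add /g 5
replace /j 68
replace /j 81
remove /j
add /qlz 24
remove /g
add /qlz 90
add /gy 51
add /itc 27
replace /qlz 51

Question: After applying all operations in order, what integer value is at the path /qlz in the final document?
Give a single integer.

After op 1 (remove /zz): {"g":31}
After op 2 (add /g 16): {"g":16}
After op 3 (add /j 48): {"g":16,"j":48}
After op 4 (add /g 5): {"g":5,"j":48}
After op 5 (replace /j 68): {"g":5,"j":68}
After op 6 (replace /j 81): {"g":5,"j":81}
After op 7 (remove /j): {"g":5}
After op 8 (add /qlz 24): {"g":5,"qlz":24}
After op 9 (remove /g): {"qlz":24}
After op 10 (add /qlz 90): {"qlz":90}
After op 11 (add /gy 51): {"gy":51,"qlz":90}
After op 12 (add /itc 27): {"gy":51,"itc":27,"qlz":90}
After op 13 (replace /qlz 51): {"gy":51,"itc":27,"qlz":51}
Value at /qlz: 51

Answer: 51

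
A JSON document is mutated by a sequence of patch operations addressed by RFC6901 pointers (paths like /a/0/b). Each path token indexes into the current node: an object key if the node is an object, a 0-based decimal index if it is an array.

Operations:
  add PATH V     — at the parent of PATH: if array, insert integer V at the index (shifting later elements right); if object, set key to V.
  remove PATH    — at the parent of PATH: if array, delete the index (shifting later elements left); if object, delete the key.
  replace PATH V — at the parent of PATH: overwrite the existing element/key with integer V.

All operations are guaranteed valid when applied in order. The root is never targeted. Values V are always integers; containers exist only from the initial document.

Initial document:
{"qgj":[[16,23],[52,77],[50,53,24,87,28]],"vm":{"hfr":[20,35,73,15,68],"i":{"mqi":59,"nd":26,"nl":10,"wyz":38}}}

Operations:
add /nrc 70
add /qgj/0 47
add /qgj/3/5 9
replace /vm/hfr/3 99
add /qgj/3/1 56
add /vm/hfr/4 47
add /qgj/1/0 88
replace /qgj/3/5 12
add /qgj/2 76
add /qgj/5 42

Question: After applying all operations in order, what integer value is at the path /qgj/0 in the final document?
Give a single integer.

Answer: 47

Derivation:
After op 1 (add /nrc 70): {"nrc":70,"qgj":[[16,23],[52,77],[50,53,24,87,28]],"vm":{"hfr":[20,35,73,15,68],"i":{"mqi":59,"nd":26,"nl":10,"wyz":38}}}
After op 2 (add /qgj/0 47): {"nrc":70,"qgj":[47,[16,23],[52,77],[50,53,24,87,28]],"vm":{"hfr":[20,35,73,15,68],"i":{"mqi":59,"nd":26,"nl":10,"wyz":38}}}
After op 3 (add /qgj/3/5 9): {"nrc":70,"qgj":[47,[16,23],[52,77],[50,53,24,87,28,9]],"vm":{"hfr":[20,35,73,15,68],"i":{"mqi":59,"nd":26,"nl":10,"wyz":38}}}
After op 4 (replace /vm/hfr/3 99): {"nrc":70,"qgj":[47,[16,23],[52,77],[50,53,24,87,28,9]],"vm":{"hfr":[20,35,73,99,68],"i":{"mqi":59,"nd":26,"nl":10,"wyz":38}}}
After op 5 (add /qgj/3/1 56): {"nrc":70,"qgj":[47,[16,23],[52,77],[50,56,53,24,87,28,9]],"vm":{"hfr":[20,35,73,99,68],"i":{"mqi":59,"nd":26,"nl":10,"wyz":38}}}
After op 6 (add /vm/hfr/4 47): {"nrc":70,"qgj":[47,[16,23],[52,77],[50,56,53,24,87,28,9]],"vm":{"hfr":[20,35,73,99,47,68],"i":{"mqi":59,"nd":26,"nl":10,"wyz":38}}}
After op 7 (add /qgj/1/0 88): {"nrc":70,"qgj":[47,[88,16,23],[52,77],[50,56,53,24,87,28,9]],"vm":{"hfr":[20,35,73,99,47,68],"i":{"mqi":59,"nd":26,"nl":10,"wyz":38}}}
After op 8 (replace /qgj/3/5 12): {"nrc":70,"qgj":[47,[88,16,23],[52,77],[50,56,53,24,87,12,9]],"vm":{"hfr":[20,35,73,99,47,68],"i":{"mqi":59,"nd":26,"nl":10,"wyz":38}}}
After op 9 (add /qgj/2 76): {"nrc":70,"qgj":[47,[88,16,23],76,[52,77],[50,56,53,24,87,12,9]],"vm":{"hfr":[20,35,73,99,47,68],"i":{"mqi":59,"nd":26,"nl":10,"wyz":38}}}
After op 10 (add /qgj/5 42): {"nrc":70,"qgj":[47,[88,16,23],76,[52,77],[50,56,53,24,87,12,9],42],"vm":{"hfr":[20,35,73,99,47,68],"i":{"mqi":59,"nd":26,"nl":10,"wyz":38}}}
Value at /qgj/0: 47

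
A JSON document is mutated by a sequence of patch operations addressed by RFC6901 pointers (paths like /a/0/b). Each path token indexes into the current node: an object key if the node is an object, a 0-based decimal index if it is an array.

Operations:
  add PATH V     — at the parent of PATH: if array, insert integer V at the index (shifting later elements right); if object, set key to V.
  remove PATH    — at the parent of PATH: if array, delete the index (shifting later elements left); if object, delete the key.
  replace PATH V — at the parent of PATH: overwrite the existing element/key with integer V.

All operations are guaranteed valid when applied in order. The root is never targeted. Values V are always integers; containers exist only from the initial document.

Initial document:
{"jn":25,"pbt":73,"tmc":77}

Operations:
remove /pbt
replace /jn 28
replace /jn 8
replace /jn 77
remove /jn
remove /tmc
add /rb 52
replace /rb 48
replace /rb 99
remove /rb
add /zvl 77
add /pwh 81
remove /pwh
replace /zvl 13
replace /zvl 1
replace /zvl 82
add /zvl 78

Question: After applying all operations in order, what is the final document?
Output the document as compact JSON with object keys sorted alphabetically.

After op 1 (remove /pbt): {"jn":25,"tmc":77}
After op 2 (replace /jn 28): {"jn":28,"tmc":77}
After op 3 (replace /jn 8): {"jn":8,"tmc":77}
After op 4 (replace /jn 77): {"jn":77,"tmc":77}
After op 5 (remove /jn): {"tmc":77}
After op 6 (remove /tmc): {}
After op 7 (add /rb 52): {"rb":52}
After op 8 (replace /rb 48): {"rb":48}
After op 9 (replace /rb 99): {"rb":99}
After op 10 (remove /rb): {}
After op 11 (add /zvl 77): {"zvl":77}
After op 12 (add /pwh 81): {"pwh":81,"zvl":77}
After op 13 (remove /pwh): {"zvl":77}
After op 14 (replace /zvl 13): {"zvl":13}
After op 15 (replace /zvl 1): {"zvl":1}
After op 16 (replace /zvl 82): {"zvl":82}
After op 17 (add /zvl 78): {"zvl":78}

Answer: {"zvl":78}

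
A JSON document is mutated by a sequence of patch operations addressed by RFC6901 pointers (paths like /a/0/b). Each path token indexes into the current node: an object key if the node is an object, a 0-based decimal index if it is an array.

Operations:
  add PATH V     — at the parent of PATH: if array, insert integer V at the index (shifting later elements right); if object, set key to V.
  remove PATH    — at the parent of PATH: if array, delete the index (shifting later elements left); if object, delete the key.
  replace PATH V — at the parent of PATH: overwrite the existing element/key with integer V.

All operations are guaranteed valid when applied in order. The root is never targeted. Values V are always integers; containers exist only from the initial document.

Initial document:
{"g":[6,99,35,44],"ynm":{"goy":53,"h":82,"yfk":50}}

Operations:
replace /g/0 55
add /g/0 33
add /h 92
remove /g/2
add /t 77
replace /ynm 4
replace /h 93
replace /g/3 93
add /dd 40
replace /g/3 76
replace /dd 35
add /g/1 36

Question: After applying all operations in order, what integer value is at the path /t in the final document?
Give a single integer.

After op 1 (replace /g/0 55): {"g":[55,99,35,44],"ynm":{"goy":53,"h":82,"yfk":50}}
After op 2 (add /g/0 33): {"g":[33,55,99,35,44],"ynm":{"goy":53,"h":82,"yfk":50}}
After op 3 (add /h 92): {"g":[33,55,99,35,44],"h":92,"ynm":{"goy":53,"h":82,"yfk":50}}
After op 4 (remove /g/2): {"g":[33,55,35,44],"h":92,"ynm":{"goy":53,"h":82,"yfk":50}}
After op 5 (add /t 77): {"g":[33,55,35,44],"h":92,"t":77,"ynm":{"goy":53,"h":82,"yfk":50}}
After op 6 (replace /ynm 4): {"g":[33,55,35,44],"h":92,"t":77,"ynm":4}
After op 7 (replace /h 93): {"g":[33,55,35,44],"h":93,"t":77,"ynm":4}
After op 8 (replace /g/3 93): {"g":[33,55,35,93],"h":93,"t":77,"ynm":4}
After op 9 (add /dd 40): {"dd":40,"g":[33,55,35,93],"h":93,"t":77,"ynm":4}
After op 10 (replace /g/3 76): {"dd":40,"g":[33,55,35,76],"h":93,"t":77,"ynm":4}
After op 11 (replace /dd 35): {"dd":35,"g":[33,55,35,76],"h":93,"t":77,"ynm":4}
After op 12 (add /g/1 36): {"dd":35,"g":[33,36,55,35,76],"h":93,"t":77,"ynm":4}
Value at /t: 77

Answer: 77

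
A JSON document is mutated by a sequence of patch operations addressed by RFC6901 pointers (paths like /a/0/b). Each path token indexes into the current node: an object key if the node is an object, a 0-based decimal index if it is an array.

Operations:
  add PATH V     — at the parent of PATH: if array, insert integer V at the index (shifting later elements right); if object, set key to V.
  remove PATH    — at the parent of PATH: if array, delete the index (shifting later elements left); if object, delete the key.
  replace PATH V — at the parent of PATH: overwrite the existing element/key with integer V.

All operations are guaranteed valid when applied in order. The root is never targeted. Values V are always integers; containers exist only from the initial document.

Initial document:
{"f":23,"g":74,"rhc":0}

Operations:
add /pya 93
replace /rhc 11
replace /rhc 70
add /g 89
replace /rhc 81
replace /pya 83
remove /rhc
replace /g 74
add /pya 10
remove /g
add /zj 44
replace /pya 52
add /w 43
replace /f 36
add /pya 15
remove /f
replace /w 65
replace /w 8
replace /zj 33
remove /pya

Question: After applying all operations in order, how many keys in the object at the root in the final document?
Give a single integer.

Answer: 2

Derivation:
After op 1 (add /pya 93): {"f":23,"g":74,"pya":93,"rhc":0}
After op 2 (replace /rhc 11): {"f":23,"g":74,"pya":93,"rhc":11}
After op 3 (replace /rhc 70): {"f":23,"g":74,"pya":93,"rhc":70}
After op 4 (add /g 89): {"f":23,"g":89,"pya":93,"rhc":70}
After op 5 (replace /rhc 81): {"f":23,"g":89,"pya":93,"rhc":81}
After op 6 (replace /pya 83): {"f":23,"g":89,"pya":83,"rhc":81}
After op 7 (remove /rhc): {"f":23,"g":89,"pya":83}
After op 8 (replace /g 74): {"f":23,"g":74,"pya":83}
After op 9 (add /pya 10): {"f":23,"g":74,"pya":10}
After op 10 (remove /g): {"f":23,"pya":10}
After op 11 (add /zj 44): {"f":23,"pya":10,"zj":44}
After op 12 (replace /pya 52): {"f":23,"pya":52,"zj":44}
After op 13 (add /w 43): {"f":23,"pya":52,"w":43,"zj":44}
After op 14 (replace /f 36): {"f":36,"pya":52,"w":43,"zj":44}
After op 15 (add /pya 15): {"f":36,"pya":15,"w":43,"zj":44}
After op 16 (remove /f): {"pya":15,"w":43,"zj":44}
After op 17 (replace /w 65): {"pya":15,"w":65,"zj":44}
After op 18 (replace /w 8): {"pya":15,"w":8,"zj":44}
After op 19 (replace /zj 33): {"pya":15,"w":8,"zj":33}
After op 20 (remove /pya): {"w":8,"zj":33}
Size at the root: 2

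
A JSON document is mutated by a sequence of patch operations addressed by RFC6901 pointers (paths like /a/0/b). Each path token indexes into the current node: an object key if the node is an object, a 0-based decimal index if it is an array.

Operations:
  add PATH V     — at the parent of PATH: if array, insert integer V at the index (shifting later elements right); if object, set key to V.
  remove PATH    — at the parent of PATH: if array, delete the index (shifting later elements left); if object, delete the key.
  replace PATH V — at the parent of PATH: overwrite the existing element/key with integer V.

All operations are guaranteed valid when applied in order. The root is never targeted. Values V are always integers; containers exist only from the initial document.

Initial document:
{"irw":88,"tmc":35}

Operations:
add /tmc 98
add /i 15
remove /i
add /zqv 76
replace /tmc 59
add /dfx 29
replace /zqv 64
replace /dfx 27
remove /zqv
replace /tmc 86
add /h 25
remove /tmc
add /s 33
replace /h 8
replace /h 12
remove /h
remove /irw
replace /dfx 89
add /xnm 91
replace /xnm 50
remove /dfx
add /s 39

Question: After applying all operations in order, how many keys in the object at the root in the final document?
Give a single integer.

After op 1 (add /tmc 98): {"irw":88,"tmc":98}
After op 2 (add /i 15): {"i":15,"irw":88,"tmc":98}
After op 3 (remove /i): {"irw":88,"tmc":98}
After op 4 (add /zqv 76): {"irw":88,"tmc":98,"zqv":76}
After op 5 (replace /tmc 59): {"irw":88,"tmc":59,"zqv":76}
After op 6 (add /dfx 29): {"dfx":29,"irw":88,"tmc":59,"zqv":76}
After op 7 (replace /zqv 64): {"dfx":29,"irw":88,"tmc":59,"zqv":64}
After op 8 (replace /dfx 27): {"dfx":27,"irw":88,"tmc":59,"zqv":64}
After op 9 (remove /zqv): {"dfx":27,"irw":88,"tmc":59}
After op 10 (replace /tmc 86): {"dfx":27,"irw":88,"tmc":86}
After op 11 (add /h 25): {"dfx":27,"h":25,"irw":88,"tmc":86}
After op 12 (remove /tmc): {"dfx":27,"h":25,"irw":88}
After op 13 (add /s 33): {"dfx":27,"h":25,"irw":88,"s":33}
After op 14 (replace /h 8): {"dfx":27,"h":8,"irw":88,"s":33}
After op 15 (replace /h 12): {"dfx":27,"h":12,"irw":88,"s":33}
After op 16 (remove /h): {"dfx":27,"irw":88,"s":33}
After op 17 (remove /irw): {"dfx":27,"s":33}
After op 18 (replace /dfx 89): {"dfx":89,"s":33}
After op 19 (add /xnm 91): {"dfx":89,"s":33,"xnm":91}
After op 20 (replace /xnm 50): {"dfx":89,"s":33,"xnm":50}
After op 21 (remove /dfx): {"s":33,"xnm":50}
After op 22 (add /s 39): {"s":39,"xnm":50}
Size at the root: 2

Answer: 2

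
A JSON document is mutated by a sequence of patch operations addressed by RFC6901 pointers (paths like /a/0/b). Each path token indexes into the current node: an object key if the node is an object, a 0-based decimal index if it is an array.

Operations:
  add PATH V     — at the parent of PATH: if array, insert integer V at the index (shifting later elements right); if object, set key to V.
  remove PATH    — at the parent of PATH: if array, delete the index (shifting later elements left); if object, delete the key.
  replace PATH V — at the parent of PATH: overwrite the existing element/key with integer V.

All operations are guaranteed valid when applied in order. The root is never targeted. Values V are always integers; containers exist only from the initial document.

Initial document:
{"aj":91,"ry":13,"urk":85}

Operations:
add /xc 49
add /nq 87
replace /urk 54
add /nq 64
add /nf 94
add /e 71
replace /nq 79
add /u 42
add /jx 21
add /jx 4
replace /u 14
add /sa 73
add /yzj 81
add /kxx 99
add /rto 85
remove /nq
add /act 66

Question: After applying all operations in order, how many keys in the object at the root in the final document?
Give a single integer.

Answer: 13

Derivation:
After op 1 (add /xc 49): {"aj":91,"ry":13,"urk":85,"xc":49}
After op 2 (add /nq 87): {"aj":91,"nq":87,"ry":13,"urk":85,"xc":49}
After op 3 (replace /urk 54): {"aj":91,"nq":87,"ry":13,"urk":54,"xc":49}
After op 4 (add /nq 64): {"aj":91,"nq":64,"ry":13,"urk":54,"xc":49}
After op 5 (add /nf 94): {"aj":91,"nf":94,"nq":64,"ry":13,"urk":54,"xc":49}
After op 6 (add /e 71): {"aj":91,"e":71,"nf":94,"nq":64,"ry":13,"urk":54,"xc":49}
After op 7 (replace /nq 79): {"aj":91,"e":71,"nf":94,"nq":79,"ry":13,"urk":54,"xc":49}
After op 8 (add /u 42): {"aj":91,"e":71,"nf":94,"nq":79,"ry":13,"u":42,"urk":54,"xc":49}
After op 9 (add /jx 21): {"aj":91,"e":71,"jx":21,"nf":94,"nq":79,"ry":13,"u":42,"urk":54,"xc":49}
After op 10 (add /jx 4): {"aj":91,"e":71,"jx":4,"nf":94,"nq":79,"ry":13,"u":42,"urk":54,"xc":49}
After op 11 (replace /u 14): {"aj":91,"e":71,"jx":4,"nf":94,"nq":79,"ry":13,"u":14,"urk":54,"xc":49}
After op 12 (add /sa 73): {"aj":91,"e":71,"jx":4,"nf":94,"nq":79,"ry":13,"sa":73,"u":14,"urk":54,"xc":49}
After op 13 (add /yzj 81): {"aj":91,"e":71,"jx":4,"nf":94,"nq":79,"ry":13,"sa":73,"u":14,"urk":54,"xc":49,"yzj":81}
After op 14 (add /kxx 99): {"aj":91,"e":71,"jx":4,"kxx":99,"nf":94,"nq":79,"ry":13,"sa":73,"u":14,"urk":54,"xc":49,"yzj":81}
After op 15 (add /rto 85): {"aj":91,"e":71,"jx":4,"kxx":99,"nf":94,"nq":79,"rto":85,"ry":13,"sa":73,"u":14,"urk":54,"xc":49,"yzj":81}
After op 16 (remove /nq): {"aj":91,"e":71,"jx":4,"kxx":99,"nf":94,"rto":85,"ry":13,"sa":73,"u":14,"urk":54,"xc":49,"yzj":81}
After op 17 (add /act 66): {"act":66,"aj":91,"e":71,"jx":4,"kxx":99,"nf":94,"rto":85,"ry":13,"sa":73,"u":14,"urk":54,"xc":49,"yzj":81}
Size at the root: 13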